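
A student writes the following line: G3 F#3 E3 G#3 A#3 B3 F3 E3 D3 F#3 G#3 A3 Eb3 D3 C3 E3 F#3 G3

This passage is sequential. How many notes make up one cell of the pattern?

6

Try groups of 6 (3 cells in 18 notes):
G3 F#3 E3 G#3 A#3 B3 | F3 E3 D3 F#3 G#3 A3 | Eb3 D3 C3 E3 F#3 G3
Each cell is the previous one down a 2nd — so the unit is 6 notes.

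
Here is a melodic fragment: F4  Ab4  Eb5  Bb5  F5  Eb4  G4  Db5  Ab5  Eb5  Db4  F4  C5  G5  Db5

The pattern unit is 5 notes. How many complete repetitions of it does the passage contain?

15 notes in groups of 5 gives 15/5 = 3 statements.
Starts: F4, Eb4, Db4 — each down a 2nd.

3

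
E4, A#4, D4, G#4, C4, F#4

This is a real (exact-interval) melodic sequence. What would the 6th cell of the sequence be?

Gb3 C4

The 2-note cells begin on E4, D4, C4 — each down a 2nd from the last.
Continuing the starts: Bb3 → Ab3 → Gb3.
From Gb3 the exact shape gives Gb3 C4.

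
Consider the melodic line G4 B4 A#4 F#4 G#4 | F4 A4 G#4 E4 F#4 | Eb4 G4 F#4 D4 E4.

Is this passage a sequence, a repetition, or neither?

sequence

Each 5-note cell is the previous one transposed down a 2nd.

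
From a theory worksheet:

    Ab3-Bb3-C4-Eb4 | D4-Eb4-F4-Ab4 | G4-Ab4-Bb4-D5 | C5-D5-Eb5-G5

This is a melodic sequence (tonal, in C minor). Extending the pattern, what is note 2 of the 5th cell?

The unit is 4 notes. Position-2 pitches of the 4 shown cells: Bb3, Eb4, Ab4, D5.
From D5, up a 4th gives G5.

G5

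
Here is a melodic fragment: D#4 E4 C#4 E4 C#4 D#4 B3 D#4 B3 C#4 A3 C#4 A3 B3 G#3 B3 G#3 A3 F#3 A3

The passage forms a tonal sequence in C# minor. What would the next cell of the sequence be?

F#3 G#3 E3 G#3

Taking 4-note groups, the heads are D#4, C#4, B3, A3, G#3: the pattern moves down a 2nd.
So cell 6 is F#3 G#3 E3 G#3.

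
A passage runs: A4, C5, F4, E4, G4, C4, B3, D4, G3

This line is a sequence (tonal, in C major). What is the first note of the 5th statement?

Taking 3-note groups, the heads are A4, E4, B3: the pattern moves down a 4th.
Continuing: F3 → C3. Statement 5 starts on C3.

C3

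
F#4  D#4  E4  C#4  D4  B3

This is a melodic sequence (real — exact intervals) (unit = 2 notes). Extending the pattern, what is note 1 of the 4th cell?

The unit is 2 notes. Position-1 pitches of the 3 shown cells: F#4, E4, D4.
Each moves down a 2nd; the next is C4.

C4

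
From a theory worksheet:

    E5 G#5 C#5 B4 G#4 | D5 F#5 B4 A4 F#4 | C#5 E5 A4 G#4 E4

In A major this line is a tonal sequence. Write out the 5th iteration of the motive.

A4 C#5 F#4 E4 C#4

With a 5-note motive the entries are E5, D5, C#5, each down a 2nd from the previous.
Continuing the starts: B4 → A4.
From A4 the diatonic shape gives A4 C#5 F#4 E4 C#4.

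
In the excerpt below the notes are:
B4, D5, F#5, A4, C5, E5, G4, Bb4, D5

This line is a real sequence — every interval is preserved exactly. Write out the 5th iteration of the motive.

Eb4 Gb4 Bb4

Unit = 3 notes; the statements start on B4, A4, G4, moving down a 2nd each time.
Continuing the starts: F4 → Eb4.
So cell 5 is Eb4 Gb4 Bb4.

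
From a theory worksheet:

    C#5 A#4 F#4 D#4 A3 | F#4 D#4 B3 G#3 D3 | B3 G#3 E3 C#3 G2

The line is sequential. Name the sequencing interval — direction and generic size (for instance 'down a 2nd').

Unit = 5 notes; the statements start on C#5, F#4, B3, moving down a 5th each time.
From C#5 to F#4: down a 5th.

down a 5th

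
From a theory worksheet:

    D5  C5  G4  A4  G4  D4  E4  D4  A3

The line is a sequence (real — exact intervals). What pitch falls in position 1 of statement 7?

With 3-note cells, note 1 of each statement runs D5, A4, E4.
Each moves down a 4th. Continuing: B3 → F#3 → C#3 → G#2.

G#2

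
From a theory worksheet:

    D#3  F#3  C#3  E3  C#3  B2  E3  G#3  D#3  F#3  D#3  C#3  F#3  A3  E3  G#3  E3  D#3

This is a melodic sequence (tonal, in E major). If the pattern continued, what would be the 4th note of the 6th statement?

Grouping in 6s, the 4th note of each cell is E3, F#3, G#3.
Carrying that up a 2nd forward: A3 → B3 → C#4.

C#4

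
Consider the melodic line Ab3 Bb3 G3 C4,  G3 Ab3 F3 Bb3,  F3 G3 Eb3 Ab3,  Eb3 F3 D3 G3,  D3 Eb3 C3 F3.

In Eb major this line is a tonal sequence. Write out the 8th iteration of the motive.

Ab2 Bb2 G2 C3

Unit = 4 notes; the statements start on Ab3, G3, F3, Eb3, D3, moving down a 2nd each time.
Extending down a 2nd: C3 → Bb2 → Ab2.
Statement 8 starts on Ab2 and keeps the same diatonic contour: Ab2 Bb2 G2 C3.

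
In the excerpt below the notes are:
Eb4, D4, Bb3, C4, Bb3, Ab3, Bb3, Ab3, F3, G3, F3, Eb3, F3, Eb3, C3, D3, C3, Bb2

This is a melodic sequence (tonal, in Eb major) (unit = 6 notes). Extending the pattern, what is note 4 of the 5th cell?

Eb2

Grouping in 6s, the 4th note of each cell is C4, G3, D3.
Carrying that down a 4th forward: Ab2 → Eb2.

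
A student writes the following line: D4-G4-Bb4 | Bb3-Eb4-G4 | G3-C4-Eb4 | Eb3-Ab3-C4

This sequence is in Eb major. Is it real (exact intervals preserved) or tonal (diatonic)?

tonal

Every note is diatonic to Eb major.
Cell 1 has +3 semitones from note 2 to 3, but cell 2 has +4 — the interval quality changes while the contour stays the same, which is the hallmark of a tonal sequence.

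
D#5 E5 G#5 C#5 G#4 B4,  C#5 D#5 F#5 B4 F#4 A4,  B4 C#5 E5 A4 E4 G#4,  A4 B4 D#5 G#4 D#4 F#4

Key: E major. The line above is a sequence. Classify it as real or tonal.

tonal

Every note is diatonic to E major.
Cell 1 has +1 semitones from note 1 to 2, but cell 2 has +2 — the interval quality changes while the contour stays the same, which is the hallmark of a tonal sequence.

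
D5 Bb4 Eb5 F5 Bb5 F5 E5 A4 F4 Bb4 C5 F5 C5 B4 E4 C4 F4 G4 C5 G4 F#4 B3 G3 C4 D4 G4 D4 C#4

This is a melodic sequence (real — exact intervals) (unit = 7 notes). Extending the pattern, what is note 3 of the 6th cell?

D3

With 7-note cells, note 3 of each statement runs Eb5, Bb4, F4, C4.
Each moves down a 4th. Continuing: G3 → D3.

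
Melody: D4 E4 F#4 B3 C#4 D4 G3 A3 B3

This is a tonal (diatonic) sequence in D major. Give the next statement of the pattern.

With a 3-note motive the entries are D4, B3, G3, each down a 3rd from the previous.
Statement 4 starts on E3 and keeps the same diatonic contour: E3 F#3 G3.

E3 F#3 G3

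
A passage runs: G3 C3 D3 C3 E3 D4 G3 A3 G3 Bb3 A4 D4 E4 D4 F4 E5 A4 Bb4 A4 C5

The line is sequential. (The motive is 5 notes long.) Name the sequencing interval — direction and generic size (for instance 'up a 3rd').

The 5-note cells begin on G3, D4, A4, E5 — each up a 5th from the last.
From G3 to D4: up a 5th.

up a 5th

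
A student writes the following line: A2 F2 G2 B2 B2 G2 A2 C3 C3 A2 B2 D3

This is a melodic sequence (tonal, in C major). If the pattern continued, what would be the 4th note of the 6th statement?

With 4-note cells, note 4 of each statement runs B2, C3, D3.
Each moves up a 2nd. Continuing: E3 → F3 → G3.

G3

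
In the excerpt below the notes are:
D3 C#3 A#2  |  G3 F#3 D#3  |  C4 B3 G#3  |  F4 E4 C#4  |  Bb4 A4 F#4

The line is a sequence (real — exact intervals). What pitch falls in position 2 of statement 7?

The unit is 3 notes. Position-2 pitches of the 5 shown cells: C#3, F#3, B3, E4, A4.
Carrying that up a 4th forward: D5 → G5.

G5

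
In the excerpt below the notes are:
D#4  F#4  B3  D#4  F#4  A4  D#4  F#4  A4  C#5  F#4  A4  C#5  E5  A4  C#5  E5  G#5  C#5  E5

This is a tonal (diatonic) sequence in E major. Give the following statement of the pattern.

Unit = 4 notes; the statements start on D#4, F#4, A4, C#5, E5, moving up a 3rd each time.
So cell 6 is G#5 B5 E5 G#5.

G#5 B5 E5 G#5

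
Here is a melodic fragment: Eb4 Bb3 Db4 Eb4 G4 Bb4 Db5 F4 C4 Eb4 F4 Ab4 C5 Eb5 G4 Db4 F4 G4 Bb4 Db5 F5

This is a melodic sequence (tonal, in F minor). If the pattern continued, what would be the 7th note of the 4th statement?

The unit is 7 notes. Position-7 pitches of the 3 shown cells: Db5, Eb5, F5.
Each moves up a 2nd; the next is G5.

G5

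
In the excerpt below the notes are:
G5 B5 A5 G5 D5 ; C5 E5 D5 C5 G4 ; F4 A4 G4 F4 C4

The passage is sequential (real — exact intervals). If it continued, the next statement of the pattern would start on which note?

The 5-note cells begin on G5, C5, F4 — each down a 5th from the last.
One more step down a 5th gives Bb3.

Bb3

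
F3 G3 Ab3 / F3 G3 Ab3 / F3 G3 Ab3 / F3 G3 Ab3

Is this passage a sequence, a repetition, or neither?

Each 3-note cell is identical (F3 G3 Ab3), restated at the same pitch.

repetition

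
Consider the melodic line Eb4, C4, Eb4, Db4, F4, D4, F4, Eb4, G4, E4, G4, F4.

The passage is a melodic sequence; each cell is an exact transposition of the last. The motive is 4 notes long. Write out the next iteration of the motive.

A4 F#4 A4 G4

Taking 4-note groups, the heads are Eb4, F4, G4: the pattern moves up a 2nd.
Statement 4 starts on A4 and keeps the same exact contour: A4 F#4 A4 G4.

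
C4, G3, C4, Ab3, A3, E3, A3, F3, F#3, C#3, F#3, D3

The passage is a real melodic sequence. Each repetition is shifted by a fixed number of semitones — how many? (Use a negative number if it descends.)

-3

With a 4-note motive the entries are C4, A3, F#3, each down a 3rd from the previous.
C4 to A3 spans -3 semitones.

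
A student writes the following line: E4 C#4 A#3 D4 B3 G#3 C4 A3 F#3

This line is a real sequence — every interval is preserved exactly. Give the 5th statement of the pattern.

The 3-note cells begin on E4, D4, C4 — each down a 2nd from the last.
Extending down a 2nd: Bb3 → Ab3.
From Ab3 the exact shape gives Ab3 F3 D3.

Ab3 F3 D3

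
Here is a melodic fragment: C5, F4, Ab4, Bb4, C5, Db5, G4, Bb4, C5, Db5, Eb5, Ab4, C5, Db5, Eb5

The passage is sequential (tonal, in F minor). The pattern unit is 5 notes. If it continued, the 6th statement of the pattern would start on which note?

Unit = 5 notes; the statements start on C5, Db5, Eb5, moving up a 2nd each time.
Extending the heads up a 2nd: F5 → G5 → Ab5.

Ab5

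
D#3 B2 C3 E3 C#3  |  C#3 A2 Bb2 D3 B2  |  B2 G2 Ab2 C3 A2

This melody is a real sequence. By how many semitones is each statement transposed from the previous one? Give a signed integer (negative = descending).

-2

Taking 5-note groups, the heads are D#3, C#3, B2: the pattern moves down a 2nd.
Counting half-steps from D#3 to C#3: -2.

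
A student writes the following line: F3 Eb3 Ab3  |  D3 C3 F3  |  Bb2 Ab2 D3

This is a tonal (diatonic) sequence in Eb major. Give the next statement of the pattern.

Taking 3-note groups, the heads are F3, D3, Bb2: the pattern moves down a 3rd.
From G2 the diatonic shape gives G2 F2 Bb2.

G2 F2 Bb2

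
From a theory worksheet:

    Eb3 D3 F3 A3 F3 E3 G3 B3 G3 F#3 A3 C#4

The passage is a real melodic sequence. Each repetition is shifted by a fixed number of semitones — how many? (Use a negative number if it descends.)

Taking 4-note groups, the heads are Eb3, F3, G3: the pattern moves up a 2nd.
Eb3→F3 is 53 − 51 = 2 semitones.

2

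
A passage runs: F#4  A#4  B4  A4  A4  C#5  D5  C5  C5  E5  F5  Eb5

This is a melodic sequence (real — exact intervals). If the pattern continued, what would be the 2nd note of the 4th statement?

Grouping in 4s, the 2nd note of each cell is A#4, C#5, E5.
From E5, up a 3rd gives G5.

G5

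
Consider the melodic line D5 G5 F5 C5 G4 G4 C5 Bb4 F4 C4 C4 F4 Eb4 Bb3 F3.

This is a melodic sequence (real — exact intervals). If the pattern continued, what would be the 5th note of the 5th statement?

Eb2

The unit is 5 notes. Position-5 pitches of the 3 shown cells: G4, C4, F3.
Carrying that down a 5th forward: Bb2 → Eb2.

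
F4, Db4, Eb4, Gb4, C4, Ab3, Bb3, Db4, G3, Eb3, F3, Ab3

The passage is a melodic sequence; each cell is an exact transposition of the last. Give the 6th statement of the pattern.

With a 4-note motive the entries are F4, C4, G3, each down a 4th from the previous.
Continuing the starts: D3 → A2 → E2.
From E2 the exact shape gives E2 C2 D2 F2.

E2 C2 D2 F2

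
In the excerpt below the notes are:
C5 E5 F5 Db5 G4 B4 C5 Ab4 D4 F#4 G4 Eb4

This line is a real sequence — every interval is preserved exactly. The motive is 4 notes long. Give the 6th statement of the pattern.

B2 D#3 E3 C3

Taking 4-note groups, the heads are C5, G4, D4: the pattern moves down a 4th.
Carrying on: A3 → E3 → B2.
Statement 6 starts on B2 and keeps the same exact contour: B2 D#3 E3 C3.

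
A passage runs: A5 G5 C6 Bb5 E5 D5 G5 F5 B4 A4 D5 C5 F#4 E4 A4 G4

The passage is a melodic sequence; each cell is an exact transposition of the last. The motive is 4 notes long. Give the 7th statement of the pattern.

Unit = 4 notes; the statements start on A5, E5, B4, F#4, moving down a 4th each time.
Carrying on: C#4 → G#3 → D#3.
Statement 7 starts on D#3 and keeps the same exact contour: D#3 C#3 F#3 E3.

D#3 C#3 F#3 E3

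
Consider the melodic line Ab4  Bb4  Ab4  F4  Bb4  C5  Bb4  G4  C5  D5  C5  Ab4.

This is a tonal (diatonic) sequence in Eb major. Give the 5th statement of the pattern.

Unit = 4 notes; the statements start on Ab4, Bb4, C5, moving up a 2nd each time.
Continuing the starts: D5 → Eb5.
So cell 5 is Eb5 F5 Eb5 C5.

Eb5 F5 Eb5 C5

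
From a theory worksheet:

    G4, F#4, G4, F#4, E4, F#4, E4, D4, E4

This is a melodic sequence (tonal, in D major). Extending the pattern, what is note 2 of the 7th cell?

Grouping in 3s, the 2nd note of each cell is F#4, E4, D4.
Extending down a 2nd: C#4 → B3 → A3 → G3.

G3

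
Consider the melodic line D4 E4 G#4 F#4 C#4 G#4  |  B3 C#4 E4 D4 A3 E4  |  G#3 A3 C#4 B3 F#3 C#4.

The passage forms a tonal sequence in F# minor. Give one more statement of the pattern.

E3 F#3 A3 G#3 D3 A3

With a 6-note motive the entries are D4, B3, G#3, each down a 3rd from the previous.
So cell 4 is E3 F#3 A3 G#3 D3 A3.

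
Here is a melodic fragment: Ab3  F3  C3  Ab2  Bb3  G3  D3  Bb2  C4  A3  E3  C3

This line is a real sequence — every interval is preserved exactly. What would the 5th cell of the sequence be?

Unit = 4 notes; the statements start on Ab3, Bb3, C4, moving up a 2nd each time.
Extending up a 2nd: D4 → E4.
From E4 the exact shape gives E4 C#4 G#3 E3.

E4 C#4 G#3 E3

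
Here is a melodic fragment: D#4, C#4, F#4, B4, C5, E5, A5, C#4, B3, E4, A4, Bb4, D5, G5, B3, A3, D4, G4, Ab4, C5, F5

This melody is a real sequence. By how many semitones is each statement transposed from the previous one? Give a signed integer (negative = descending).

Taking 7-note groups, the heads are D#4, C#4, B3: the pattern moves down a 2nd.
D#4→C#4 is 61 − 63 = -2 semitones.

-2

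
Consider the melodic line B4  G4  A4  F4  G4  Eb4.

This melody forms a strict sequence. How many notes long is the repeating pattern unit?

6 notes total. Splitting into 3 groups of 2:
B4 G4 | A4 F4 | G4 Eb4
That's a consistent down a 2nd shift per cell, and no other grouping gives one.

2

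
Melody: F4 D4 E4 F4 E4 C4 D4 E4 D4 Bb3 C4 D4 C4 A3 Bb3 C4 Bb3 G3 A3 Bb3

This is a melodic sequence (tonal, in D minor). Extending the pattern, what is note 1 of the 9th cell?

E3

The unit is 4 notes. Position-1 pitches of the 5 shown cells: F4, E4, D4, C4, Bb3.
Extending down a 2nd: A3 → G3 → F3 → E3.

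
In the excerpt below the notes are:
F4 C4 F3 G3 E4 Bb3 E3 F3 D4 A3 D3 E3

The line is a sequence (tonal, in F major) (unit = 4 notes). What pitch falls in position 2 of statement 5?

The unit is 4 notes. Position-2 pitches of the 3 shown cells: C4, Bb3, A3.
Carrying that down a 2nd forward: G3 → F3.

F3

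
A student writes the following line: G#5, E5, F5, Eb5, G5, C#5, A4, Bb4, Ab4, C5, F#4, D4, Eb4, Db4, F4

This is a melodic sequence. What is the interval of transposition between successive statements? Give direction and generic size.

Taking 5-note groups, the heads are G#5, C#5, F#4: the pattern moves down a 5th.
From G#5 to C#5: down a 5th.

down a 5th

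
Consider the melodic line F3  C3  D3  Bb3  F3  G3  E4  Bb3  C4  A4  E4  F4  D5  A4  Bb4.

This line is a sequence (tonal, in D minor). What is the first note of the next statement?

G5

Unit = 3 notes; the statements start on F3, Bb3, E4, A4, D5, moving up a 4th each time.
One more step up a 4th gives G5.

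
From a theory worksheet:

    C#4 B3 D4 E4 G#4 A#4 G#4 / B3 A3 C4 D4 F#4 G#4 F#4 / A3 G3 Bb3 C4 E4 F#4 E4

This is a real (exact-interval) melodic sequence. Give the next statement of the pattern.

G3 F3 Ab3 Bb3 D4 E4 D4

Taking 7-note groups, the heads are C#4, B3, A3: the pattern moves down a 2nd.
Statement 4 starts on G3 and keeps the same exact contour: G3 F3 Ab3 Bb3 D4 E4 D4.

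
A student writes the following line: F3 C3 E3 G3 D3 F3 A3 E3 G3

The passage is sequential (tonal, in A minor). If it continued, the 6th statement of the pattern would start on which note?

Unit = 3 notes; the statements start on F3, G3, A3, moving up a 2nd each time.
Continuing: B3 → C4 → D4. Statement 6 starts on D4.

D4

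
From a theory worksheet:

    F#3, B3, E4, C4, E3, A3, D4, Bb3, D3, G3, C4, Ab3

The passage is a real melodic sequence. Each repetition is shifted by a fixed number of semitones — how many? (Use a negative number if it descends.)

-2

With a 4-note motive the entries are F#3, E3, D3, each down a 2nd from the previous.
Counting half-steps from F#3 to E3: -2.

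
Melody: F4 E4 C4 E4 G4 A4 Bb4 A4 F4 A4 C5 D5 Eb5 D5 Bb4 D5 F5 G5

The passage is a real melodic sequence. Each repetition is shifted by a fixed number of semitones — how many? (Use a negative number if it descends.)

5

With a 6-note motive the entries are F4, Bb4, Eb5, each up a 4th from the previous.
F4 to Bb4 spans +5 semitones.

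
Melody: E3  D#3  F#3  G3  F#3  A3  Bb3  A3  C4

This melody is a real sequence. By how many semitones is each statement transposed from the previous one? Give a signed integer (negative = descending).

The 3-note cells begin on E3, G3, Bb3 — each up a 3rd from the last.
E3→G3 is 55 − 52 = 3 semitones.

3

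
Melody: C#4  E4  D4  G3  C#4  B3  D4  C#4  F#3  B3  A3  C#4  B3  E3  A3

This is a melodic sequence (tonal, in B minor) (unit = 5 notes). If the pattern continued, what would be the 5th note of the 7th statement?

Grouping in 5s, the 5th note of each cell is C#4, B3, A3.
Carrying that down a 2nd forward: G3 → F#3 → E3 → D3.

D3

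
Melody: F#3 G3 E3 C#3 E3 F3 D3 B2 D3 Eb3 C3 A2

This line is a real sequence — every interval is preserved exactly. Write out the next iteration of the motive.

Unit = 4 notes; the statements start on F#3, E3, D3, moving down a 2nd each time.
So cell 4 is C3 Db3 Bb2 G2.

C3 Db3 Bb2 G2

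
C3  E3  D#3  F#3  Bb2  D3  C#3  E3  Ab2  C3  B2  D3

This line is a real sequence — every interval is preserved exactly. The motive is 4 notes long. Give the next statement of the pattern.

Unit = 4 notes; the statements start on C3, Bb2, Ab2, moving down a 2nd each time.
Statement 4 starts on Gb2 and keeps the same exact contour: Gb2 Bb2 A2 C3.

Gb2 Bb2 A2 C3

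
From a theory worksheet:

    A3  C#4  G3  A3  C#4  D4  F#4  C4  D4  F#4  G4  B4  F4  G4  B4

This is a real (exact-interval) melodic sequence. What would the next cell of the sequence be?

With a 5-note motive the entries are A3, D4, G4, each up a 4th from the previous.
Statement 4 starts on C5 and keeps the same exact contour: C5 E5 Bb4 C5 E5.

C5 E5 Bb4 C5 E5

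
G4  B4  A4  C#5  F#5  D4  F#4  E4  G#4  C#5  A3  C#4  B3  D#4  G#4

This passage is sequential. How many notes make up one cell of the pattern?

Try groups of 5 (3 cells in 15 notes):
G4 B4 A4 C#5 F#5 | D4 F#4 E4 G#4 C#5 | A3 C#4 B3 D#4 G#4
Every group is a transposition down a 4th of the one before; no shorter unit works.

5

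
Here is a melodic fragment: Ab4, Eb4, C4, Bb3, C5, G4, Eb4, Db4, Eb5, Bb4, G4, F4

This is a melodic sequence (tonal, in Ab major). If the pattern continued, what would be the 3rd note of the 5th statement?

Db5

The unit is 4 notes. Position-3 pitches of the 3 shown cells: C4, Eb4, G4.
Each moves up a 3rd. Continuing: Bb4 → Db5.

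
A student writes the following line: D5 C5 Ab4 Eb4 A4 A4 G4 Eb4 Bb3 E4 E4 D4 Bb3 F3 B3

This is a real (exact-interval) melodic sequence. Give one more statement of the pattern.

B3 A3 F3 C3 F#3

Unit = 5 notes; the statements start on D5, A4, E4, moving down a 4th each time.
So cell 4 is B3 A3 F3 C3 F#3.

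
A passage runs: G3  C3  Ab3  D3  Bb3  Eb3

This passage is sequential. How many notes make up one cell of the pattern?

2

There are 6 notes; a 2-note unit gives 3 cells:
G3 C3 | Ab3 D3 | Bb3 Eb3
That's a consistent up a 2nd shift per cell, and no other grouping gives one.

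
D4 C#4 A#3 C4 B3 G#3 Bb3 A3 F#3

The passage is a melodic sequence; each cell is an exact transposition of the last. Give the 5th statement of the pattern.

Gb3 F3 D3

Unit = 3 notes; the statements start on D4, C4, Bb3, moving down a 2nd each time.
Extending down a 2nd: Ab3 → Gb3.
So cell 5 is Gb3 F3 D3.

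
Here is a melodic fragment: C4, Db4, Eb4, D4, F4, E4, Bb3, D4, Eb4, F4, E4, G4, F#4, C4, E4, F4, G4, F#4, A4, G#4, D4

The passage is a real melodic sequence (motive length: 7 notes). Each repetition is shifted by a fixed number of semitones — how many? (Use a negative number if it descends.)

2

The 7-note cells begin on C4, D4, E4 — each up a 2nd from the last.
C4 to D4 spans +2 semitones.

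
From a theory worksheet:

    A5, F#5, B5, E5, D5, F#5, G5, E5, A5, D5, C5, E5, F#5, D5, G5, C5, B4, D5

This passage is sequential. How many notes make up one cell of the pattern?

There are 18 notes; a 6-note unit gives 3 cells:
A5 F#5 B5 E5 D5 F#5 | G5 E5 A5 D5 C5 E5 | F#5 D5 G5 C5 B4 D5
Each cell is the previous one down a 2nd — so the unit is 6 notes.

6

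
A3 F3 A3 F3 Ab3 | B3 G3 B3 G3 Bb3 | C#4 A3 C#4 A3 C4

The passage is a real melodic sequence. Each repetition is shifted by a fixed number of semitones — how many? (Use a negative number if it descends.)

The 5-note cells begin on A3, B3, C#4 — each up a 2nd from the last.
Counting half-steps from A3 to B3: 2.

2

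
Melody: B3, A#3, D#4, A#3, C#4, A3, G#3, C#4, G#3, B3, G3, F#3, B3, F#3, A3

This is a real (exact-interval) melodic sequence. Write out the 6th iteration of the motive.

The 5-note cells begin on B3, A3, G3 — each down a 2nd from the last.
Continuing the starts: F3 → Eb3 → Db3.
Statement 6 starts on Db3 and keeps the same exact contour: Db3 C3 F3 C3 Eb3.

Db3 C3 F3 C3 Eb3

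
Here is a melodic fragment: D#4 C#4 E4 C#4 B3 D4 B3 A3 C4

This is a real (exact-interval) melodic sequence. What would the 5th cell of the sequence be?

The 3-note cells begin on D#4, C#4, B3 — each down a 2nd from the last.
Continuing the starts: A3 → G3.
Statement 5 starts on G3 and keeps the same exact contour: G3 F3 Ab3.

G3 F3 Ab3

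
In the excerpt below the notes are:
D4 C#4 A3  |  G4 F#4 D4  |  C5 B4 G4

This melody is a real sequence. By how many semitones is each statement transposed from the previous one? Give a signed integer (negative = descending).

Taking 3-note groups, the heads are D4, G4, C5: the pattern moves up a 4th.
Counting half-steps from D4 to G4: 5.

5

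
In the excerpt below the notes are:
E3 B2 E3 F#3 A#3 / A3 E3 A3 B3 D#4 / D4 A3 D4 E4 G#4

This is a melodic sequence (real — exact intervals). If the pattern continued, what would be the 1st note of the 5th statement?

C5

Grouping in 5s, the 1st note of each cell is E3, A3, D4.
Carrying that up a 4th forward: G4 → C5.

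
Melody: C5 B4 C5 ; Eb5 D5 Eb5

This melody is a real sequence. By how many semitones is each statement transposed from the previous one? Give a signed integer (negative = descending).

3

The 3-note cells begin on C5, Eb5 — each up a 3rd from the last.
C5→Eb5 is 75 − 72 = 3 semitones.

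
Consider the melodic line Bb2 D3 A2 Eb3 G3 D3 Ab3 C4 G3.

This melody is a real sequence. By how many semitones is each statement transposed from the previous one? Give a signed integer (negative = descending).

5

Unit = 3 notes; the statements start on Bb2, Eb3, Ab3, moving up a 4th each time.
Counting half-steps from Bb2 to Eb3: 5.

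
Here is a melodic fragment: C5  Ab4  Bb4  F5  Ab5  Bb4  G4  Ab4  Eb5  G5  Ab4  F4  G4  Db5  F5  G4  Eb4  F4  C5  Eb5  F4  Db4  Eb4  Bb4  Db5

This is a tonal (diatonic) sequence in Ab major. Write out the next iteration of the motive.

Unit = 5 notes; the statements start on C5, Bb4, Ab4, G4, F4, moving down a 2nd each time.
So cell 6 is Eb4 C4 Db4 Ab4 C5.

Eb4 C4 Db4 Ab4 C5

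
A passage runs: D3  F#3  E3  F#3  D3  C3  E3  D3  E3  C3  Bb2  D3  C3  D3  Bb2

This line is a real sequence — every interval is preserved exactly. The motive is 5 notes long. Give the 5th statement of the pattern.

Taking 5-note groups, the heads are D3, C3, Bb2: the pattern moves down a 2nd.
Carrying on: Ab2 → Gb2.
From Gb2 the exact shape gives Gb2 Bb2 Ab2 Bb2 Gb2.

Gb2 Bb2 Ab2 Bb2 Gb2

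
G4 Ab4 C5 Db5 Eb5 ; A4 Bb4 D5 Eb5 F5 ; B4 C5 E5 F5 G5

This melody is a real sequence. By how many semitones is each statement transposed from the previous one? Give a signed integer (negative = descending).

The 5-note cells begin on G4, A4, B4 — each up a 2nd from the last.
Counting half-steps from G4 to A4: 2.

2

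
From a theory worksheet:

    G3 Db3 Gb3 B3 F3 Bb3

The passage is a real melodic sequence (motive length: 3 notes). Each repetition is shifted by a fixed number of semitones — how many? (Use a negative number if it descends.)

Unit = 3 notes; the statements start on G3, B3, moving up a 3rd each time.
Counting half-steps from G3 to B3: 4.

4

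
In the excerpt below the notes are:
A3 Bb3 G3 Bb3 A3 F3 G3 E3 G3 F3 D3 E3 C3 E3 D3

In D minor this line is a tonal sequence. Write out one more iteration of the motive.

Bb2 C3 A2 C3 Bb2

Taking 5-note groups, the heads are A3, F3, D3: the pattern moves down a 3rd.
So cell 4 is Bb2 C3 A2 C3 Bb2.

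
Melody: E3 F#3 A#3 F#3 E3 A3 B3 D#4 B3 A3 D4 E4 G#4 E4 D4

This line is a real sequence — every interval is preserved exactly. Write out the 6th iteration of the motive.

F5 G5 B5 G5 F5

Taking 5-note groups, the heads are E3, A3, D4: the pattern moves up a 4th.
Carrying on: G4 → C5 → F5.
From F5 the exact shape gives F5 G5 B5 G5 F5.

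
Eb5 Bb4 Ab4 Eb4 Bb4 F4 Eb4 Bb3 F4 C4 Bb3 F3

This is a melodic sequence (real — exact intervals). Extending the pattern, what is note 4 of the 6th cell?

With 4-note cells, note 4 of each statement runs Eb4, Bb3, F3.
Each moves down a 4th. Continuing: C3 → G2 → D2.

D2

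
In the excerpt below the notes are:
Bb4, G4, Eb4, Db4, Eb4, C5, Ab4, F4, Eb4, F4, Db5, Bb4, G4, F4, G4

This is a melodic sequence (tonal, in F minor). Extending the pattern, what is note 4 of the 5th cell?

Grouping in 5s, the 4th note of each cell is Db4, Eb4, F4.
Carrying that up a 2nd forward: G4 → Ab4.

Ab4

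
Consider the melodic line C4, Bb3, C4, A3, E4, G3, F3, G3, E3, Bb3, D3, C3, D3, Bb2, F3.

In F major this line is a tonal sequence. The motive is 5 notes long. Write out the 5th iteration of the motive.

With a 5-note motive the entries are C4, G3, D3, each down a 4th from the previous.
Continuing the starts: A2 → E2.
Statement 5 starts on E2 and keeps the same diatonic contour: E2 D2 E2 C2 G2.

E2 D2 E2 C2 G2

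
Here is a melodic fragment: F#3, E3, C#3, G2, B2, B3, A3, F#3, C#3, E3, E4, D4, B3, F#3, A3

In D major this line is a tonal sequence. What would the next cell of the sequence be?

Unit = 5 notes; the statements start on F#3, B3, E4, moving up a 4th each time.
Statement 4 starts on A4 and keeps the same diatonic contour: A4 G4 E4 B3 D4.

A4 G4 E4 B3 D4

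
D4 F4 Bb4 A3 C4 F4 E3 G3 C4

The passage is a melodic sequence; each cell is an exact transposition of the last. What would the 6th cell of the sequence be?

Unit = 3 notes; the statements start on D4, A3, E3, moving down a 4th each time.
Continuing the starts: B2 → F#2 → C#2.
So cell 6 is C#2 E2 A2.

C#2 E2 A2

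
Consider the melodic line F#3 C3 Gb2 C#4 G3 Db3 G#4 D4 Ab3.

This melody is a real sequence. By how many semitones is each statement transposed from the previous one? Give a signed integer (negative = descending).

Taking 3-note groups, the heads are F#3, C#4, G#4: the pattern moves up a 5th.
Counting half-steps from F#3 to C#4: 7.

7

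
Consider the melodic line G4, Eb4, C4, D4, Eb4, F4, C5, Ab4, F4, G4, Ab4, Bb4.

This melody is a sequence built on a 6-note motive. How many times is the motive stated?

2

12 notes in groups of 6 gives 12/6 = 2 statements.
Starts: G4, C5 — each up a 4th.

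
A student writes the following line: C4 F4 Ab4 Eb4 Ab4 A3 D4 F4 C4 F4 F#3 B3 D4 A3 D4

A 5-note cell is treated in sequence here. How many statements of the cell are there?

15 notes in groups of 5 gives 15/5 = 3 statements.
Starts: C4, A3, F#3 — each down a 3rd.

3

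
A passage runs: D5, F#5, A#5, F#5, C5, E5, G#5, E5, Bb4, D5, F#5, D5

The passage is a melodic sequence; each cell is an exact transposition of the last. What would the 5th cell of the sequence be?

Gb4 Bb4 D5 Bb4

Taking 4-note groups, the heads are D5, C5, Bb4: the pattern moves down a 2nd.
Continuing the starts: Ab4 → Gb4.
Statement 5 starts on Gb4 and keeps the same exact contour: Gb4 Bb4 D5 Bb4.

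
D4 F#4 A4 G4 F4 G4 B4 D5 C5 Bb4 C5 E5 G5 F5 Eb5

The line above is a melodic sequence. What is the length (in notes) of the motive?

5

Try groups of 5 (3 cells in 15 notes):
D4 F#4 A4 G4 F4 | G4 B4 D5 C5 Bb4 | C5 E5 G5 F5 Eb5
Each cell is the previous one up a 4th — so the unit is 5 notes.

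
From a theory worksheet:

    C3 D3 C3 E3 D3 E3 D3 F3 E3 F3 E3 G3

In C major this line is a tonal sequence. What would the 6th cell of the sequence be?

Unit = 4 notes; the statements start on C3, D3, E3, moving up a 2nd each time.
Carrying on: F3 → G3 → A3.
So cell 6 is A3 B3 A3 C4.

A3 B3 A3 C4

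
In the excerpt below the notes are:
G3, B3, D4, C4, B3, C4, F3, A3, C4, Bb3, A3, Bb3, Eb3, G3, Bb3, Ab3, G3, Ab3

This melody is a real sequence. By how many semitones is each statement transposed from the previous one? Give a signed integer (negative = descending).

With a 6-note motive the entries are G3, F3, Eb3, each down a 2nd from the previous.
Counting half-steps from G3 to F3: -2.

-2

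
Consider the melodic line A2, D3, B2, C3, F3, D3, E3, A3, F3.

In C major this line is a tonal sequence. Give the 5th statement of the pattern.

With a 3-note motive the entries are A2, C3, E3, each up a 3rd from the previous.
Carrying on: G3 → B3.
Statement 5 starts on B3 and keeps the same diatonic contour: B3 E4 C4.

B3 E4 C4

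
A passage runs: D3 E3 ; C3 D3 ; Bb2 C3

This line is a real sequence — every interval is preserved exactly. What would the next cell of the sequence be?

Ab2 Bb2

The 2-note cells begin on D3, C3, Bb2 — each down a 2nd from the last.
So cell 4 is Ab2 Bb2.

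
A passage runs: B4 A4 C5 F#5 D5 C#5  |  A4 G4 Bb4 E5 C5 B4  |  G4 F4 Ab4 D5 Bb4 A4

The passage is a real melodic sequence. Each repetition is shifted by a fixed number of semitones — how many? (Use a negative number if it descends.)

Taking 6-note groups, the heads are B4, A4, G4: the pattern moves down a 2nd.
B4→A4 is 69 − 71 = -2 semitones.

-2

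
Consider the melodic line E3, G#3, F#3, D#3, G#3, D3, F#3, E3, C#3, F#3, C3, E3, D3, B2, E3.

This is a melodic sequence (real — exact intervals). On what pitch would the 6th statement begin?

Gb2

Unit = 5 notes; the statements start on E3, D3, C3, moving down a 2nd each time.
Continuing: Bb2 → Ab2 → Gb2. Statement 6 starts on Gb2.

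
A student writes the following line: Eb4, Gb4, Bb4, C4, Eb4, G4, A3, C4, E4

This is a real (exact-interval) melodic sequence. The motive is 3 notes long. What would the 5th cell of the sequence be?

D#3 F#3 A#3

With a 3-note motive the entries are Eb4, C4, A3, each down a 3rd from the previous.
Continuing the starts: F#3 → D#3.
Statement 5 starts on D#3 and keeps the same exact contour: D#3 F#3 A#3.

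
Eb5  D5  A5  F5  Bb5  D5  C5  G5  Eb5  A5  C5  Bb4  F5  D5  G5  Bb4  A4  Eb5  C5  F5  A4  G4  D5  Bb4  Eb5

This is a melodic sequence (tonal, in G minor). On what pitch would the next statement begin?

G4

Unit = 5 notes; the statements start on Eb5, D5, C5, Bb4, A4, moving down a 2nd each time.
One more step down a 2nd gives G4.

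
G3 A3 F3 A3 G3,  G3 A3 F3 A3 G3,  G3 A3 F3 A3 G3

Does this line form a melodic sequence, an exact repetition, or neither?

repetition

Each 5-note cell is identical (G3 A3 F3 A3 G3), restated at the same pitch.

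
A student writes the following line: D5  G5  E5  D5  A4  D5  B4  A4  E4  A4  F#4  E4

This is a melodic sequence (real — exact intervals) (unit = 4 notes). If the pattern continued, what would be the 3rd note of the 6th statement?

With 4-note cells, note 3 of each statement runs E5, B4, F#4.
Each moves down a 4th. Continuing: C#4 → G#3 → D#3.

D#3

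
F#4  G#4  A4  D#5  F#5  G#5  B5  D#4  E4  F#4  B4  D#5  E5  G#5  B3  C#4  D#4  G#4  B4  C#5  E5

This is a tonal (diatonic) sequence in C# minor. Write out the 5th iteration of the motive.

Taking 7-note groups, the heads are F#4, D#4, B3: the pattern moves down a 3rd.
Continuing the starts: G#3 → E3.
From E3 the diatonic shape gives E3 F#3 G#3 C#4 E4 F#4 A4.

E3 F#3 G#3 C#4 E4 F#4 A4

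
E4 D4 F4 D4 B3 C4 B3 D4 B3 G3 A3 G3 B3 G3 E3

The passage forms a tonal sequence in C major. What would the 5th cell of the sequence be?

The 5-note cells begin on E4, C4, A3 — each down a 3rd from the last.
Carrying on: F3 → D3.
Statement 5 starts on D3 and keeps the same diatonic contour: D3 C3 E3 C3 A2.

D3 C3 E3 C3 A2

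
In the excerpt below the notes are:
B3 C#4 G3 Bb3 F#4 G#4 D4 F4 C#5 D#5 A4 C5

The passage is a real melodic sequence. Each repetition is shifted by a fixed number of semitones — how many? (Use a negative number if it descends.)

Unit = 4 notes; the statements start on B3, F#4, C#5, moving up a 5th each time.
Counting half-steps from B3 to F#4: 7.

7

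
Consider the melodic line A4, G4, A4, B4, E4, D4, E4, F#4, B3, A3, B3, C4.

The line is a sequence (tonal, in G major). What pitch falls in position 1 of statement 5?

The unit is 4 notes. Position-1 pitches of the 3 shown cells: A4, E4, B3.
Extending down a 4th: F#3 → C3.

C3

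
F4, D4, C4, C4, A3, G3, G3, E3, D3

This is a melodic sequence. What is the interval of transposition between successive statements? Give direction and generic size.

down a 4th

Unit = 3 notes; the statements start on F4, C4, G3, moving down a 4th each time.
From F4 to C4: down a 4th.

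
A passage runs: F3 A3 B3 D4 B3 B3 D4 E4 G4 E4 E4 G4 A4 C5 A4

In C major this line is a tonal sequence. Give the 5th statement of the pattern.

D5 F5 G5 B5 G5

With a 5-note motive the entries are F3, B3, E4, each up a 4th from the previous.
Extending up a 4th: A4 → D5.
So cell 5 is D5 F5 G5 B5 G5.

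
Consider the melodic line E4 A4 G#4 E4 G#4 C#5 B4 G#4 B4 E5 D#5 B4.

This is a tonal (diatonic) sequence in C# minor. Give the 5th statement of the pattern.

F#5 B5 A5 F#5

Unit = 4 notes; the statements start on E4, G#4, B4, moving up a 3rd each time.
Extending up a 3rd: D#5 → F#5.
Statement 5 starts on F#5 and keeps the same diatonic contour: F#5 B5 A5 F#5.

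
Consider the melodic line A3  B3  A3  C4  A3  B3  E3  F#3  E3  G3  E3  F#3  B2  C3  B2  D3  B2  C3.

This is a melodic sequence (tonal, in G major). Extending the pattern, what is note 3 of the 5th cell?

C2

Grouping in 6s, the 3rd note of each cell is A3, E3, B2.
Carrying that down a 4th forward: F#2 → C2.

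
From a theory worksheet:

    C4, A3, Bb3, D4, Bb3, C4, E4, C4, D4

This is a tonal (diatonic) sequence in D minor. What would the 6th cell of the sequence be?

A4 F4 G4

The 3-note cells begin on C4, D4, E4 — each up a 2nd from the last.
Extending up a 2nd: F4 → G4 → A4.
From A4 the diatonic shape gives A4 F4 G4.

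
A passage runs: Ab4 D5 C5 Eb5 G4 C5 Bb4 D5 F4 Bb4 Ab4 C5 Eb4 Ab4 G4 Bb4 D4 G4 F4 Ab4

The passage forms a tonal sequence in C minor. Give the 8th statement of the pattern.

Taking 4-note groups, the heads are Ab4, G4, F4, Eb4, D4: the pattern moves down a 2nd.
Continuing the starts: C4 → Bb3 → Ab3.
So cell 8 is Ab3 D4 C4 Eb4.

Ab3 D4 C4 Eb4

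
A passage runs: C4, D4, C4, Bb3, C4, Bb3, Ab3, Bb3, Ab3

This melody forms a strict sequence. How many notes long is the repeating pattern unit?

Try groups of 3 (3 cells in 9 notes):
C4 D4 C4 | Bb3 C4 Bb3 | Ab3 Bb3 Ab3
Every group is a transposition down a 2nd of the one before; no shorter unit works.

3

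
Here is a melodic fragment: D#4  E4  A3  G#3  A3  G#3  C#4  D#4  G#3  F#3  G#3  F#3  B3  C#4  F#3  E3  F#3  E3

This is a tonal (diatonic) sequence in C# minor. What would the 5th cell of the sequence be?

The 6-note cells begin on D#4, C#4, B3 — each down a 2nd from the last.
Carrying on: A3 → G#3.
From G#3 the diatonic shape gives G#3 A3 D#3 C#3 D#3 C#3.

G#3 A3 D#3 C#3 D#3 C#3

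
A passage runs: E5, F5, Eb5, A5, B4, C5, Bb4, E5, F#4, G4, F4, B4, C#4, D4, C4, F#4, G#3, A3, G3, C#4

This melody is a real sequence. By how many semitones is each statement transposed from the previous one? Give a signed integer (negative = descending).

With a 4-note motive the entries are E5, B4, F#4, C#4, G#3, each down a 4th from the previous.
E5 to B4 spans -5 semitones.

-5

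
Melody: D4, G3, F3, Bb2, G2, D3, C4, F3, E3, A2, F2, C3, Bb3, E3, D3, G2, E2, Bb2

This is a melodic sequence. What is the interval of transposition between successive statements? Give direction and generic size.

down a 2nd

Unit = 6 notes; the statements start on D4, C4, Bb3, moving down a 2nd each time.
From D4 to C4: down a 2nd.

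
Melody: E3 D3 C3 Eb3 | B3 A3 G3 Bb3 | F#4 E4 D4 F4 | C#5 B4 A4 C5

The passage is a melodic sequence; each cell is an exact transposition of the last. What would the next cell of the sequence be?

With a 4-note motive the entries are E3, B3, F#4, C#5, each up a 5th from the previous.
Statement 5 starts on G#5 and keeps the same exact contour: G#5 F#5 E5 G5.

G#5 F#5 E5 G5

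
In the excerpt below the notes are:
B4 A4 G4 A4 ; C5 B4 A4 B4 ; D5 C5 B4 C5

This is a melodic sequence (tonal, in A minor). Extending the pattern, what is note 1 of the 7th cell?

Grouping in 4s, the 1st note of each cell is B4, C5, D5.
Each moves up a 2nd. Continuing: E5 → F5 → G5 → A5.

A5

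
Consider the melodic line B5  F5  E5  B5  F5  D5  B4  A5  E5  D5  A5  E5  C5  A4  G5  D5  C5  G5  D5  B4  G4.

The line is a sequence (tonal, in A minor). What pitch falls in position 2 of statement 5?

With 7-note cells, note 2 of each statement runs F5, E5, D5.
Each moves down a 2nd. Continuing: C5 → B4.

B4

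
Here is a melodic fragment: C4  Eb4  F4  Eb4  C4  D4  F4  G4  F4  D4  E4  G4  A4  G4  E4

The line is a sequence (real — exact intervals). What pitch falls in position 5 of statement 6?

A#4

Grouping in 5s, the 5th note of each cell is C4, D4, E4.
Extending up a 2nd: F#4 → G#4 → A#4.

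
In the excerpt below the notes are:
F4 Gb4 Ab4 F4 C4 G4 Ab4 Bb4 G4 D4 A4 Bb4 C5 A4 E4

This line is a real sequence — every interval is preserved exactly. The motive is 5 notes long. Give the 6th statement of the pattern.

With a 5-note motive the entries are F4, G4, A4, each up a 2nd from the previous.
Carrying on: B4 → C#5 → D#5.
So cell 6 is D#5 E5 F#5 D#5 A#4.

D#5 E5 F#5 D#5 A#4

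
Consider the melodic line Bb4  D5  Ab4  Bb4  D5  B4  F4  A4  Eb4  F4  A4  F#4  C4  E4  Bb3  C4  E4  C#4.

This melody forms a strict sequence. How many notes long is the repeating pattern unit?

6

18 notes total. Splitting into 3 groups of 6:
Bb4 D5 Ab4 Bb4 D5 B4 | F4 A4 Eb4 F4 A4 F#4 | C4 E4 Bb3 C4 E4 C#4
Every group is a transposition down a 4th of the one before; no shorter unit works.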